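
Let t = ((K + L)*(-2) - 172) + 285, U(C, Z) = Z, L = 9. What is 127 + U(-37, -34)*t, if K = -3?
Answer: -3307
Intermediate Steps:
t = 101 (t = ((-3 + 9)*(-2) - 172) + 285 = (6*(-2) - 172) + 285 = (-12 - 172) + 285 = -184 + 285 = 101)
127 + U(-37, -34)*t = 127 - 34*101 = 127 - 3434 = -3307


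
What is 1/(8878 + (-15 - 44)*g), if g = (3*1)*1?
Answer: 1/8701 ≈ 0.00011493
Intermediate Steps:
g = 3 (g = 3*1 = 3)
1/(8878 + (-15 - 44)*g) = 1/(8878 + (-15 - 44)*3) = 1/(8878 - 59*3) = 1/(8878 - 177) = 1/8701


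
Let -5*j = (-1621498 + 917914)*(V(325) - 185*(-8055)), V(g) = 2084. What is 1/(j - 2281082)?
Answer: 5/1049918150846 ≈ 4.7623e-12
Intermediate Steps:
j = 1049929556256/5 (j = -(-1621498 + 917914)*(2084 - 185*(-8055))/5 = -(-703584)*(2084 + 1490175)/5 = -(-703584)*1492259/5 = -⅕*(-1049929556256) = 1049929556256/5 ≈ 2.0999e+11)
1/(j - 2281082) = 1/(1049929556256/5 - 2281082) = 1/(1049918150846/5) = 5/1049918150846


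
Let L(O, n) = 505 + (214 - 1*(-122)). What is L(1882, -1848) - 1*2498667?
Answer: -2497826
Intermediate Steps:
L(O, n) = 841 (L(O, n) = 505 + (214 + 122) = 505 + 336 = 841)
L(1882, -1848) - 1*2498667 = 841 - 1*2498667 = 841 - 2498667 = -2497826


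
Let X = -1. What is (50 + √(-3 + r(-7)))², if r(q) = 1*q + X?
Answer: (50 + I*√11)² ≈ 2489.0 + 331.66*I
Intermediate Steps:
r(q) = -1 + q (r(q) = 1*q - 1 = q - 1 = -1 + q)
(50 + √(-3 + r(-7)))² = (50 + √(-3 + (-1 - 7)))² = (50 + √(-3 - 8))² = (50 + √(-11))² = (50 + I*√11)²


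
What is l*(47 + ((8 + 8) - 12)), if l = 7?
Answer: 357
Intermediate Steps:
l*(47 + ((8 + 8) - 12)) = 7*(47 + ((8 + 8) - 12)) = 7*(47 + (16 - 12)) = 7*(47 + 4) = 7*51 = 357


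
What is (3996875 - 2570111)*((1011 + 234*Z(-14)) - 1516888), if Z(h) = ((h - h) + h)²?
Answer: -2097361627932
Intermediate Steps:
Z(h) = h² (Z(h) = (0 + h)² = h²)
(3996875 - 2570111)*((1011 + 234*Z(-14)) - 1516888) = (3996875 - 2570111)*((1011 + 234*(-14)²) - 1516888) = 1426764*((1011 + 234*196) - 1516888) = 1426764*((1011 + 45864) - 1516888) = 1426764*(46875 - 1516888) = 1426764*(-1470013) = -2097361627932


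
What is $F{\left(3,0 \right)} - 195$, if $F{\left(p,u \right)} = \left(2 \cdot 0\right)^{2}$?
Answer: $-195$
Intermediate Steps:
$F{\left(p,u \right)} = 0$ ($F{\left(p,u \right)} = 0^{2} = 0$)
$F{\left(3,0 \right)} - 195 = 0 - 195 = -195$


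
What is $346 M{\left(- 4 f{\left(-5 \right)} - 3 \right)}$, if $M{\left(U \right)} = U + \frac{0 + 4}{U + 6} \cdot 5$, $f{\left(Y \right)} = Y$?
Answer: $\frac{142206}{23} \approx 6182.9$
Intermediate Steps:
$M{\left(U \right)} = U + \frac{20}{6 + U}$ ($M{\left(U \right)} = U + \frac{4}{6 + U} 5 = U + \frac{20}{6 + U}$)
$346 M{\left(- 4 f{\left(-5 \right)} - 3 \right)} = 346 \frac{20 + \left(\left(-4\right) \left(-5\right) - 3\right)^{2} + 6 \left(\left(-4\right) \left(-5\right) - 3\right)}{6 - -17} = 346 \frac{20 + \left(20 - 3\right)^{2} + 6 \left(20 - 3\right)}{6 + \left(20 - 3\right)} = 346 \frac{20 + 17^{2} + 6 \cdot 17}{6 + 17} = 346 \frac{20 + 289 + 102}{23} = 346 \cdot \frac{1}{23} \cdot 411 = 346 \cdot \frac{411}{23} = \frac{142206}{23}$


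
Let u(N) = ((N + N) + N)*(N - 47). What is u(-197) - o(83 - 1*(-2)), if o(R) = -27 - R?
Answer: 144316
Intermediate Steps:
u(N) = 3*N*(-47 + N) (u(N) = (2*N + N)*(-47 + N) = (3*N)*(-47 + N) = 3*N*(-47 + N))
u(-197) - o(83 - 1*(-2)) = 3*(-197)*(-47 - 197) - (-27 - (83 - 1*(-2))) = 3*(-197)*(-244) - (-27 - (83 + 2)) = 144204 - (-27 - 1*85) = 144204 - (-27 - 85) = 144204 - 1*(-112) = 144204 + 112 = 144316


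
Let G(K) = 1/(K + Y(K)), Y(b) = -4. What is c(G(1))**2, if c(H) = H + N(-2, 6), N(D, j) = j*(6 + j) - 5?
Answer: 40000/9 ≈ 4444.4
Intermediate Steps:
N(D, j) = -5 + j*(6 + j)
G(K) = 1/(-4 + K) (G(K) = 1/(K - 4) = 1/(-4 + K))
c(H) = 67 + H (c(H) = H + (-5 + 6**2 + 6*6) = H + (-5 + 36 + 36) = H + 67 = 67 + H)
c(G(1))**2 = (67 + 1/(-4 + 1))**2 = (67 + 1/(-3))**2 = (67 - 1/3)**2 = (200/3)**2 = 40000/9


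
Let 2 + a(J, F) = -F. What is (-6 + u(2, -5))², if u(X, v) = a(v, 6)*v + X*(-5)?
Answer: 576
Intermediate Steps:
a(J, F) = -2 - F
u(X, v) = -8*v - 5*X (u(X, v) = (-2 - 1*6)*v + X*(-5) = (-2 - 6)*v - 5*X = -8*v - 5*X)
(-6 + u(2, -5))² = (-6 + (-8*(-5) - 5*2))² = (-6 + (40 - 10))² = (-6 + 30)² = 24² = 576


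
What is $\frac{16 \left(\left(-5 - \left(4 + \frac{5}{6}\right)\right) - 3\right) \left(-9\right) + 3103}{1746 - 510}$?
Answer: $\frac{4951}{1236} \approx 4.0057$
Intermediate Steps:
$\frac{16 \left(\left(-5 - \left(4 + \frac{5}{6}\right)\right) - 3\right) \left(-9\right) + 3103}{1746 - 510} = \frac{16 \left(\left(-5 - \frac{29}{6}\right) - 3\right) \left(-9\right) + 3103}{1236} = \left(16 \left(\left(-5 - \frac{29}{6}\right) - 3\right) \left(-9\right) + 3103\right) \frac{1}{1236} = \left(16 \left(- \frac{59}{6} - 3\right) \left(-9\right) + 3103\right) \frac{1}{1236} = \left(16 \left(- \frac{77}{6}\right) \left(-9\right) + 3103\right) \frac{1}{1236} = \left(\left(- \frac{616}{3}\right) \left(-9\right) + 3103\right) \frac{1}{1236} = \left(1848 + 3103\right) \frac{1}{1236} = 4951 \cdot \frac{1}{1236} = \frac{4951}{1236}$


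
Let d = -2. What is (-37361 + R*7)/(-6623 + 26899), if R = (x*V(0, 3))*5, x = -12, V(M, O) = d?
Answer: -36521/20276 ≈ -1.8012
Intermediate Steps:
V(M, O) = -2
R = 120 (R = -12*(-2)*5 = 24*5 = 120)
(-37361 + R*7)/(-6623 + 26899) = (-37361 + 120*7)/(-6623 + 26899) = (-37361 + 840)/20276 = -36521*1/20276 = -36521/20276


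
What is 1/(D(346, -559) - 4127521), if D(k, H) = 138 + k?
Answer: -1/4127037 ≈ -2.4230e-7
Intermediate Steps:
1/(D(346, -559) - 4127521) = 1/((138 + 346) - 4127521) = 1/(484 - 4127521) = 1/(-4127037) = -1/4127037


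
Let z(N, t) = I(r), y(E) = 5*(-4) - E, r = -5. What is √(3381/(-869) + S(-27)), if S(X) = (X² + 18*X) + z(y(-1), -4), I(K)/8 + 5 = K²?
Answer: √301391794/869 ≈ 19.978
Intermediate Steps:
y(E) = -20 - E
I(K) = -40 + 8*K²
z(N, t) = 160 (z(N, t) = -40 + 8*(-5)² = -40 + 8*25 = -40 + 200 = 160)
S(X) = 160 + X² + 18*X (S(X) = (X² + 18*X) + 160 = 160 + X² + 18*X)
√(3381/(-869) + S(-27)) = √(3381/(-869) + (160 + (-27)² + 18*(-27))) = √(3381*(-1/869) + (160 + 729 - 486)) = √(-3381/869 + 403) = √(346826/869) = √301391794/869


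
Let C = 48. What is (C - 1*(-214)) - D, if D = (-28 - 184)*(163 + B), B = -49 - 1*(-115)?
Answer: 48810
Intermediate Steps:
B = 66 (B = -49 + 115 = 66)
D = -48548 (D = (-28 - 184)*(163 + 66) = -212*229 = -48548)
(C - 1*(-214)) - D = (48 - 1*(-214)) - 1*(-48548) = (48 + 214) + 48548 = 262 + 48548 = 48810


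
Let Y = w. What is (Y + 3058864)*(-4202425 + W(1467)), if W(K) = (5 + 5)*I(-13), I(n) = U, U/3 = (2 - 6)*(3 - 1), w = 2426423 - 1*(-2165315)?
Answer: -32152917254330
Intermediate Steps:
w = 4591738 (w = 2426423 + 2165315 = 4591738)
Y = 4591738
U = -24 (U = 3*((2 - 6)*(3 - 1)) = 3*(-4*2) = 3*(-8) = -24)
I(n) = -24
W(K) = -240 (W(K) = (5 + 5)*(-24) = 10*(-24) = -240)
(Y + 3058864)*(-4202425 + W(1467)) = (4591738 + 3058864)*(-4202425 - 240) = 7650602*(-4202665) = -32152917254330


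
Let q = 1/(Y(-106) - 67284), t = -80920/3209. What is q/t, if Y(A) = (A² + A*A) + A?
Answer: 3209/3634764560 ≈ 8.8286e-7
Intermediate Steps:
t = -80920/3209 (t = -80920*1/3209 = -80920/3209 ≈ -25.217)
Y(A) = A + 2*A² (Y(A) = (A² + A²) + A = 2*A² + A = A + 2*A²)
q = -1/44918 (q = 1/(-106*(1 + 2*(-106)) - 67284) = 1/(-106*(1 - 212) - 67284) = 1/(-106*(-211) - 67284) = 1/(22366 - 67284) = 1/(-44918) = -1/44918 ≈ -2.2263e-5)
q/t = -1/(44918*(-80920/3209)) = -1/44918*(-3209/80920) = 3209/3634764560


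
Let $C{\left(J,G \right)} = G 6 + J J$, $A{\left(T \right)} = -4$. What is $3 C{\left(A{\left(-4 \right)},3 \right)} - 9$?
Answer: $93$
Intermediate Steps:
$C{\left(J,G \right)} = J^{2} + 6 G$ ($C{\left(J,G \right)} = 6 G + J^{2} = J^{2} + 6 G$)
$3 C{\left(A{\left(-4 \right)},3 \right)} - 9 = 3 \left(\left(-4\right)^{2} + 6 \cdot 3\right) - 9 = 3 \left(16 + 18\right) - 9 = 3 \cdot 34 - 9 = 102 - 9 = 93$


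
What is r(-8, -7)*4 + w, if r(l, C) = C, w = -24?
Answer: -52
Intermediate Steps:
r(-8, -7)*4 + w = -7*4 - 24 = -28 - 24 = -52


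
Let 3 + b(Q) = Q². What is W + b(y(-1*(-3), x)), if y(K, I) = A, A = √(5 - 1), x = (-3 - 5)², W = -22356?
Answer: -22355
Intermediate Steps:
x = 64 (x = (-8)² = 64)
A = 2 (A = √4 = 2)
y(K, I) = 2
b(Q) = -3 + Q²
W + b(y(-1*(-3), x)) = -22356 + (-3 + 2²) = -22356 + (-3 + 4) = -22356 + 1 = -22355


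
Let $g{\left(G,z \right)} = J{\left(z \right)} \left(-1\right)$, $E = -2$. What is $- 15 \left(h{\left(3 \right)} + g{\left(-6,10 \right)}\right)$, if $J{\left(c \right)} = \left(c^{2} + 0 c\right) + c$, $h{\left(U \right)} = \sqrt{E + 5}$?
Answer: $1650 - 15 \sqrt{3} \approx 1624.0$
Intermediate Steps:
$h{\left(U \right)} = \sqrt{3}$ ($h{\left(U \right)} = \sqrt{-2 + 5} = \sqrt{3}$)
$J{\left(c \right)} = c + c^{2}$ ($J{\left(c \right)} = \left(c^{2} + 0\right) + c = c^{2} + c = c + c^{2}$)
$g{\left(G,z \right)} = - z \left(1 + z\right)$ ($g{\left(G,z \right)} = z \left(1 + z\right) \left(-1\right) = - z \left(1 + z\right)$)
$- 15 \left(h{\left(3 \right)} + g{\left(-6,10 \right)}\right) = - 15 \left(\sqrt{3} - 10 \left(1 + 10\right)\right) = - 15 \left(\sqrt{3} - 10 \cdot 11\right) = - 15 \left(\sqrt{3} - 110\right) = - 15 \left(-110 + \sqrt{3}\right) = 1650 - 15 \sqrt{3}$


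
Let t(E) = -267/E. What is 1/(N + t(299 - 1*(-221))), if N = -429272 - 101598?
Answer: -520/276052667 ≈ -1.8837e-6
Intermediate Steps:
N = -530870
1/(N + t(299 - 1*(-221))) = 1/(-530870 - 267/(299 - 1*(-221))) = 1/(-530870 - 267/(299 + 221)) = 1/(-530870 - 267/520) = 1/(-276052667/520) = -520/276052667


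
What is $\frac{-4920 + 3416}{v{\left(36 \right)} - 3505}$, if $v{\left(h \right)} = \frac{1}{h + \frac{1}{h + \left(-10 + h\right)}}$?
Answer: $\frac{3358432}{7826603} \approx 0.4291$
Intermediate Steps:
$v{\left(h \right)} = \frac{1}{h + \frac{1}{-10 + 2 h}}$
$\frac{-4920 + 3416}{v{\left(36 \right)} - 3505} = \frac{-4920 + 3416}{\frac{2 \left(-5 + 36\right)}{1 - 360 + 2 \cdot 36^{2}} - 3505} = - \frac{1504}{2 \frac{1}{1 - 360 + 2 \cdot 1296} \cdot 31 - 3505} = - \frac{1504}{2 \frac{1}{1 - 360 + 2592} \cdot 31 - 3505} = - \frac{1504}{2 \cdot \frac{1}{2233} \cdot 31 - 3505} = - \frac{1504}{\frac{62}{2233} - 3505} = - \frac{1504}{- \frac{7826603}{2233}} = \left(-1504\right) \left(- \frac{2233}{7826603}\right) = \frac{3358432}{7826603}$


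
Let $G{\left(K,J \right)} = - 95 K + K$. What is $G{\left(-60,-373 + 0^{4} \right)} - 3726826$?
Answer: $-3721186$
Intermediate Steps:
$G{\left(K,J \right)} = - 94 K$
$G{\left(-60,-373 + 0^{4} \right)} - 3726826 = \left(-94\right) \left(-60\right) - 3726826 = 5640 - 3726826 = -3721186$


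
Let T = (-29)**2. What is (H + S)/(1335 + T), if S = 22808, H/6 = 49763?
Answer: 160693/1088 ≈ 147.70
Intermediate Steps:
H = 298578 (H = 6*49763 = 298578)
T = 841
(H + S)/(1335 + T) = (298578 + 22808)/(1335 + 841) = 321386/2176 = 321386*(1/2176) = 160693/1088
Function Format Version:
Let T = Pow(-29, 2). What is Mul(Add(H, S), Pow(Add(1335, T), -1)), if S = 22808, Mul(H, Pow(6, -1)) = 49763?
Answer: Rational(160693, 1088) ≈ 147.70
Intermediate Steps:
H = 298578 (H = Mul(6, 49763) = 298578)
T = 841
Mul(Add(H, S), Pow(Add(1335, T), -1)) = Mul(Add(298578, 22808), Pow(Add(1335, 841), -1)) = Mul(321386, Pow(2176, -1)) = Mul(321386, Rational(1, 2176)) = Rational(160693, 1088)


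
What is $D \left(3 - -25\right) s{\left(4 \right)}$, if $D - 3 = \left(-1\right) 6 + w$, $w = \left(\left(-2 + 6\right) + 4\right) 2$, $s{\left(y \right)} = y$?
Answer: $1456$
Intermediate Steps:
$w = 16$ ($w = \left(4 + 4\right) 2 = 8 \cdot 2 = 16$)
$D = 13$ ($D = 3 + \left(\left(-1\right) 6 + 16\right) = 3 + \left(-6 + 16\right) = 3 + 10 = 13$)
$D \left(3 - -25\right) s{\left(4 \right)} = 13 \left(3 - -25\right) 4 = 13 \left(3 + 25\right) 4 = 13 \cdot 28 \cdot 4 = 364 \cdot 4 = 1456$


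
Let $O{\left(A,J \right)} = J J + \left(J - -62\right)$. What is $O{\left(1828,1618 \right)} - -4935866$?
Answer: $7555470$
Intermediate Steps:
$O{\left(A,J \right)} = 62 + J + J^{2}$ ($O{\left(A,J \right)} = J^{2} + \left(J + 62\right) = J^{2} + \left(62 + J\right) = 62 + J + J^{2}$)
$O{\left(1828,1618 \right)} - -4935866 = \left(62 + 1618 + 1618^{2}\right) - -4935866 = \left(62 + 1618 + 2617924\right) + 4935866 = 2619604 + 4935866 = 7555470$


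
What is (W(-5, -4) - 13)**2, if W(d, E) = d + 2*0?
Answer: 324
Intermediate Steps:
W(d, E) = d (W(d, E) = d + 0 = d)
(W(-5, -4) - 13)**2 = (-5 - 13)**2 = (-18)**2 = 324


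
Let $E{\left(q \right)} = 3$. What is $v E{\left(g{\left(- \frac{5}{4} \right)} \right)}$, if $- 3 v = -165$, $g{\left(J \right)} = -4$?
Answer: $165$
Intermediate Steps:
$v = 55$ ($v = \left(- \frac{1}{3}\right) \left(-165\right) = 55$)
$v E{\left(g{\left(- \frac{5}{4} \right)} \right)} = 55 \cdot 3 = 165$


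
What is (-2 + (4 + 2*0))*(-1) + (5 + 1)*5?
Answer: 28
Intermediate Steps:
(-2 + (4 + 2*0))*(-1) + (5 + 1)*5 = (-2 + (4 + 0))*(-1) + 6*5 = (-2 + 4)*(-1) + 30 = 2*(-1) + 30 = -2 + 30 = 28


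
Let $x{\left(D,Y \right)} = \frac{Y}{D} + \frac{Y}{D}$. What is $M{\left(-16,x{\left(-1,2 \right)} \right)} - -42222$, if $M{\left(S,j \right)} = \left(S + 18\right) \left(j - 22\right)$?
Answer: $42170$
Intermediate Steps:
$x{\left(D,Y \right)} = \frac{2 Y}{D}$
$M{\left(S,j \right)} = \left(-22 + j\right) \left(18 + S\right)$ ($M{\left(S,j \right)} = \left(18 + S\right) \left(-22 + j\right) = \left(-22 + j\right) \left(18 + S\right)$)
$M{\left(-16,x{\left(-1,2 \right)} \right)} - -42222 = \left(-396 - -352 + 18 \cdot 2 \cdot 2 \frac{1}{-1} - 16 \cdot 2 \cdot 2 \frac{1}{-1}\right) - -42222 = \left(-396 + 352 + 18 \cdot 2 \cdot 2 \left(-1\right) - 16 \cdot 2 \cdot 2 \left(-1\right)\right) + 42222 = \left(-396 + 352 + 18 \left(-4\right) - -64\right) + 42222 = \left(-396 + 352 - 72 + 64\right) + 42222 = -52 + 42222 = 42170$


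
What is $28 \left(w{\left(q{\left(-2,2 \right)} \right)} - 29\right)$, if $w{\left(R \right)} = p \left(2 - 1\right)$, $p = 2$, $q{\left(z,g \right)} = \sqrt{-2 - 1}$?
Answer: $-756$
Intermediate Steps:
$q{\left(z,g \right)} = i \sqrt{3}$ ($q{\left(z,g \right)} = \sqrt{-3} = i \sqrt{3}$)
$w{\left(R \right)} = 2$ ($w{\left(R \right)} = 2 \left(2 - 1\right) = 2 \cdot 1 = 2$)
$28 \left(w{\left(q{\left(-2,2 \right)} \right)} - 29\right) = 28 \left(2 - 29\right) = 28 \left(-27\right) = -756$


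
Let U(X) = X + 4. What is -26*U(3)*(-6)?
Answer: 1092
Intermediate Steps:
U(X) = 4 + X
-26*U(3)*(-6) = -26*(4 + 3)*(-6) = -26*7*(-6) = -182*(-6) = 1092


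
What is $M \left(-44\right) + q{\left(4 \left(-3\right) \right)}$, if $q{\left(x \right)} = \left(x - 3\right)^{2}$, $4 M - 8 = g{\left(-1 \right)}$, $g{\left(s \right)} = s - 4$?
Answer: $192$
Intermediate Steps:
$g{\left(s \right)} = -4 + s$ ($g{\left(s \right)} = s - 4 = -4 + s$)
$M = \frac{3}{4}$ ($M = 2 + \frac{-4 - 1}{4} = 2 + \frac{1}{4} \left(-5\right) = 2 - \frac{5}{4} = \frac{3}{4} \approx 0.75$)
$q{\left(x \right)} = \left(-3 + x\right)^{2}$
$M \left(-44\right) + q{\left(4 \left(-3\right) \right)} = \frac{3}{4} \left(-44\right) + \left(-3 + 4 \left(-3\right)\right)^{2} = -33 + \left(-3 - 12\right)^{2} = -33 + \left(-15\right)^{2} = -33 + 225 = 192$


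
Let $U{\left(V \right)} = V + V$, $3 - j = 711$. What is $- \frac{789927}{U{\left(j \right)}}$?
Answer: $\frac{263309}{472} \approx 557.86$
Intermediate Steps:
$j = -708$ ($j = 3 - 711 = -708$)
$U{\left(V \right)} = 2 V$
$- \frac{789927}{U{\left(j \right)}} = - \frac{789927}{2 \left(-708\right)} = - \frac{789927}{-1416} = \left(-789927\right) \left(- \frac{1}{1416}\right) = \frac{263309}{472}$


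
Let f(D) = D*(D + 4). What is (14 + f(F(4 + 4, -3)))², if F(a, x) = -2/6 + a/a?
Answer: 23716/81 ≈ 292.79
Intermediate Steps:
F(a, x) = ⅔ (F(a, x) = -2*⅙ + 1 = -⅓ + 1 = ⅔)
f(D) = D*(4 + D)
(14 + f(F(4 + 4, -3)))² = (14 + 2*(4 + ⅔)/3)² = (14 + (⅔)*(14/3))² = (14 + 28/9)² = (154/9)² = 23716/81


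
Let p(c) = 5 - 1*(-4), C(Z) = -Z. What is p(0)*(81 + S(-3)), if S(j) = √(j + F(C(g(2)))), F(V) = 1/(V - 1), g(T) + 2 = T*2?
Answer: 729 + 3*I*√30 ≈ 729.0 + 16.432*I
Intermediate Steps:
g(T) = -2 + 2*T (g(T) = -2 + T*2 = -2 + 2*T)
p(c) = 9 (p(c) = 5 + 4 = 9)
F(V) = 1/(-1 + V)
S(j) = √(-⅓ + j) (S(j) = √(j + 1/(-1 - (-2 + 2*2))) = √(j + 1/(-1 - (-2 + 4))) = √(j + 1/(-1 - 1*2)) = √(j + 1/(-1 - 2)) = √(j + 1/(-3)) = √(j - ⅓) = √(-⅓ + j))
p(0)*(81 + S(-3)) = 9*(81 + √(-3 + 9*(-3))/3) = 9*(81 + √(-3 - 27)/3) = 9*(81 + √(-30)/3) = 9*(81 + (I*√30)/3) = 9*(81 + I*√30/3) = 729 + 3*I*√30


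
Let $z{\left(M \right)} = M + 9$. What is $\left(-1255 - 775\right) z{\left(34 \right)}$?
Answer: $-87290$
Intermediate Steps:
$z{\left(M \right)} = 9 + M$
$\left(-1255 - 775\right) z{\left(34 \right)} = \left(-1255 - 775\right) \left(9 + 34\right) = \left(-2030\right) 43 = -87290$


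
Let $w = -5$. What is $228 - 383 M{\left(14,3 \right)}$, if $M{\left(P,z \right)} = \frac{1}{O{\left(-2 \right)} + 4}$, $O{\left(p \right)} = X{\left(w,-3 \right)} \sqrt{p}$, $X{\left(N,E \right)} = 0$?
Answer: $\frac{529}{4} \approx 132.25$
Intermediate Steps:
$O{\left(p \right)} = 0$ ($O{\left(p \right)} = 0 \sqrt{p} = 0$)
$M{\left(P,z \right)} = \frac{1}{4}$ ($M{\left(P,z \right)} = \frac{1}{0 + 4} = \frac{1}{4}$)
$228 - 383 M{\left(14,3 \right)} = 228 - \frac{383}{4} = \frac{529}{4}$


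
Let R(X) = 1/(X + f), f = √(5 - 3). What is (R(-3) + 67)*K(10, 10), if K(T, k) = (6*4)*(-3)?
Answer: -33552/7 + 72*√2/7 ≈ -4778.6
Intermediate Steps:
f = √2 ≈ 1.4142
R(X) = 1/(X + √2)
K(T, k) = -72 (K(T, k) = 24*(-3) = -72)
(R(-3) + 67)*K(10, 10) = (1/(-3 + √2) + 67)*(-72) = (67 + 1/(-3 + √2))*(-72) = -4824 - 72/(-3 + √2)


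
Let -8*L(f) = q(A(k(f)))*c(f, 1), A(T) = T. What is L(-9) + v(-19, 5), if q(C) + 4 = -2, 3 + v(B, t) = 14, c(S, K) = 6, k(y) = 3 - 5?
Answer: 31/2 ≈ 15.500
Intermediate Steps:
k(y) = -2
v(B, t) = 11 (v(B, t) = -3 + 14 = 11)
q(C) = -6 (q(C) = -4 - 2 = -6)
L(f) = 9/2 (L(f) = -(-3)*6/4 = -⅛*(-36) = 9/2)
L(-9) + v(-19, 5) = 9/2 + 11 = 31/2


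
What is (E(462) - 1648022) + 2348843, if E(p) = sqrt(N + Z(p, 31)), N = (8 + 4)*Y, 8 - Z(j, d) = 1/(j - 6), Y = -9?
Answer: 700821 + I*sqrt(5198514)/228 ≈ 7.0082e+5 + 10.0*I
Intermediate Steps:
Z(j, d) = 8 - 1/(-6 + j) (Z(j, d) = 8 - 1/(j - 6) = 8 - 1/(-6 + j))
N = -108 (N = (8 + 4)*(-9) = 12*(-9) = -108)
E(p) = sqrt(-108 + (-49 + 8*p)/(-6 + p))
(E(462) - 1648022) + 2348843 = (sqrt((599 - 100*462)/(-6 + 462)) - 1648022) + 2348843 = (sqrt((599 - 46200)/456) - 1648022) + 2348843 = (sqrt((1/456)*(-45601)) - 1648022) + 2348843 = (sqrt(-45601/456) - 1648022) + 2348843 = (I*sqrt(5198514)/228 - 1648022) + 2348843 = (-1648022 + I*sqrt(5198514)/228) + 2348843 = 700821 + I*sqrt(5198514)/228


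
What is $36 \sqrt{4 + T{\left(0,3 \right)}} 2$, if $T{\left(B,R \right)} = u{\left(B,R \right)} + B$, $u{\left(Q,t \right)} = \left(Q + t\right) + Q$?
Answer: $72 \sqrt{7} \approx 190.49$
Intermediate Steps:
$u{\left(Q,t \right)} = t + 2 Q$
$T{\left(B,R \right)} = R + 3 B$ ($T{\left(B,R \right)} = \left(R + 2 B\right) + B = R + 3 B$)
$36 \sqrt{4 + T{\left(0,3 \right)}} 2 = 36 \sqrt{4 + \left(3 + 3 \cdot 0\right)} 2 = 36 \sqrt{4 + \left(3 + 0\right)} 2 = 36 \sqrt{4 + 3} \cdot 2 = 36 \sqrt{7} \cdot 2 = 72 \sqrt{7}$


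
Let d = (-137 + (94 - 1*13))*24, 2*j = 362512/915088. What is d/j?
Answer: -153734784/22657 ≈ -6785.3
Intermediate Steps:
j = 22657/114386 (j = (362512/915088)/2 = (362512*(1/915088))/2 = (1/2)*(22657/57193) = 22657/114386 ≈ 0.19807)
d = -1344 (d = (-137 + (94 - 13))*24 = (-137 + 81)*24 = -56*24 = -1344)
d/j = -1344/22657/114386 = -1344*114386/22657 = -153734784/22657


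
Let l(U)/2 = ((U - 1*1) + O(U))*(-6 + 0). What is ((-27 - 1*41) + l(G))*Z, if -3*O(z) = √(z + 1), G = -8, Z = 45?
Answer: 1800 + 180*I*√7 ≈ 1800.0 + 476.24*I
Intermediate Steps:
O(z) = -√(1 + z)/3 (O(z) = -√(z + 1)/3 = -√(1 + z)/3)
l(U) = 12 - 12*U + 4*√(1 + U) (l(U) = 2*(((U - 1*1) - √(1 + U)/3)*(-6 + 0)) = 2*(((U - 1) - √(1 + U)/3)*(-6)) = 2*(((-1 + U) - √(1 + U)/3)*(-6)) = 2*((-1 + U - √(1 + U)/3)*(-6)) = 2*(6 - 6*U + 2*√(1 + U)) = 12 - 12*U + 4*√(1 + U))
((-27 - 1*41) + l(G))*Z = ((-27 - 1*41) + (12 - 12*(-8) + 4*√(1 - 8)))*45 = ((-27 - 41) + (12 + 96 + 4*√(-7)))*45 = (-68 + (12 + 96 + 4*(I*√7)))*45 = (-68 + (12 + 96 + 4*I*√7))*45 = (-68 + (108 + 4*I*√7))*45 = (40 + 4*I*√7)*45 = 1800 + 180*I*√7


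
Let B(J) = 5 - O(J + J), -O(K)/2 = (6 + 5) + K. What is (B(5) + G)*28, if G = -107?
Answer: -1680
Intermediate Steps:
O(K) = -22 - 2*K (O(K) = -2*((6 + 5) + K) = -2*(11 + K) = -22 - 2*K)
B(J) = 27 + 4*J (B(J) = 5 - (-22 - 2*(J + J)) = 5 - (-22 - 4*J) = 5 + (22 + 4*J) = 27 + 4*J)
(B(5) + G)*28 = ((27 + 4*5) - 107)*28 = ((27 + 20) - 107)*28 = (47 - 107)*28 = -60*28 = -1680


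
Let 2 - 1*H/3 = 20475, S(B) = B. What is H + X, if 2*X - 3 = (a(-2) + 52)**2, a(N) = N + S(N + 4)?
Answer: -120131/2 ≈ -60066.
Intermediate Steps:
a(N) = 4 + 2*N (a(N) = N + (N + 4) = N + (4 + N) = 4 + 2*N)
X = 2707/2 (X = 3/2 + ((4 + 2*(-2)) + 52)**2/2 = 3/2 + ((4 - 4) + 52)**2/2 = 3/2 + (0 + 52)**2/2 = 3/2 + (1/2)*52**2 = 3/2 + (1/2)*2704 = 3/2 + 1352 = 2707/2 ≈ 1353.5)
H = -61419 (H = 6 - 3*20475 = 6 - 61425 = -61419)
H + X = -61419 + 2707/2 = -120131/2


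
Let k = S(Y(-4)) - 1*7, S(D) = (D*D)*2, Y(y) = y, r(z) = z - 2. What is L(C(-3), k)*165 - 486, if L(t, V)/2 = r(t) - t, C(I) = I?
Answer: -1146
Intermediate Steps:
r(z) = -2 + z
S(D) = 2*D² (S(D) = D²*2 = 2*D²)
k = 25 (k = 2*(-4)² - 1*7 = 2*16 - 7 = 32 - 7 = 25)
L(t, V) = -4 (L(t, V) = 2*((-2 + t) - t) = 2*(-2) = -4)
L(C(-3), k)*165 - 486 = -4*165 - 486 = -660 - 486 = -1146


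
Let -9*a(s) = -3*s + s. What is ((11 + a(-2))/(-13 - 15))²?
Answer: 9025/63504 ≈ 0.14212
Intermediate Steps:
a(s) = 2*s/9 (a(s) = -(-3*s + s)/9 = -(-2)*s/9 = 2*s/9)
((11 + a(-2))/(-13 - 15))² = ((11 + (2/9)*(-2))/(-13 - 15))² = ((11 - 4/9)/(-28))² = ((95/9)*(-1/28))² = (-95/252)² = 9025/63504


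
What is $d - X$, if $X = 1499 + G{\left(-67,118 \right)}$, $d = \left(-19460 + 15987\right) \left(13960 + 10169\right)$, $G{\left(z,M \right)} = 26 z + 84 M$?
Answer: $-83809686$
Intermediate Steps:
$d = -83800017$ ($d = \left(-3473\right) 24129 = -83800017$)
$X = 9669$ ($X = 1499 + \left(26 \left(-67\right) + 84 \cdot 118\right) = 1499 + \left(-1742 + 9912\right) = 1499 + 8170 = 9669$)
$d - X = -83800017 - 9669 = -83809686$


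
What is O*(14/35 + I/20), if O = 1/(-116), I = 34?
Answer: -21/1160 ≈ -0.018103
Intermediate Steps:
O = -1/116 (O = 1*(-1/116) = -1/116 ≈ -0.0086207)
O*(14/35 + I/20) = -(14/35 + 34/20)/116 = -(14*(1/35) + 34*(1/20))/116 = -(⅖ + 17/10)/116 = -1/116*21/10 = -21/1160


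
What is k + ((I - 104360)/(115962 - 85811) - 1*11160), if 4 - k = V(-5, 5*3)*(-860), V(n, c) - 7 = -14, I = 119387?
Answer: -517858549/30151 ≈ -17176.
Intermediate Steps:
V(n, c) = -7 (V(n, c) = 7 - 14 = -7)
k = -6016 (k = 4 - (-7)*(-860) = 4 - 1*6020 = 4 - 6020 = -6016)
k + ((I - 104360)/(115962 - 85811) - 1*11160) = -6016 + ((119387 - 104360)/(115962 - 85811) - 1*11160) = -6016 + (15027/30151 - 11160) = -6016 - 336470133/30151 = -517858549/30151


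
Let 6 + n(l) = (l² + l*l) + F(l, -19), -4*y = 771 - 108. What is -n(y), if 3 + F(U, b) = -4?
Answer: -439465/8 ≈ -54933.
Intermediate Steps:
F(U, b) = -7 (F(U, b) = -3 - 4 = -7)
y = -663/4 (y = -(771 - 108)/4 = -¼*663 = -663/4 ≈ -165.75)
n(l) = -13 + 2*l² (n(l) = -6 + ((l² + l*l) - 7) = -6 + ((l² + l²) - 7) = -6 + (2*l² - 7) = -6 + (-7 + 2*l²) = -13 + 2*l²)
-n(y) = -(-13 + 2*(-663/4)²) = -(-13 + 2*(439569/16)) = -(-13 + 439569/8) = -1*439465/8 = -439465/8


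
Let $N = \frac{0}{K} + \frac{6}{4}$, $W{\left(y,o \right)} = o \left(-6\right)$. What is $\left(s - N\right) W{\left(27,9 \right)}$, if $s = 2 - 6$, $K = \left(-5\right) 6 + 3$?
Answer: $297$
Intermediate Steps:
$K = -27$ ($K = -30 + 3 = -27$)
$s = -4$ ($s = 2 - 6 = -4$)
$W{\left(y,o \right)} = - 6 o$
$N = \frac{3}{2}$ ($N = \frac{0}{-27} + \frac{6}{4} = 0 \left(- \frac{1}{27}\right) + 6 \cdot \frac{1}{4} = 0 + \frac{3}{2} = \frac{3}{2} \approx 1.5$)
$\left(s - N\right) W{\left(27,9 \right)} = \left(-4 - \frac{3}{2}\right) \left(\left(-6\right) 9\right) = \left(-4 - \frac{3}{2}\right) \left(-54\right) = \left(- \frac{11}{2}\right) \left(-54\right) = 297$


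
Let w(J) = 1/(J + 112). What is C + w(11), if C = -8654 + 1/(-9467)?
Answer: -10077063070/1164441 ≈ -8654.0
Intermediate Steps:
w(J) = 1/(112 + J)
C = -81927419/9467 (C = -8654 - 1/9467 = -81927419/9467 ≈ -8654.0)
C + w(11) = -81927419/9467 + 1/(112 + 11) = -81927419/9467 + 1/123 = -10077063070/1164441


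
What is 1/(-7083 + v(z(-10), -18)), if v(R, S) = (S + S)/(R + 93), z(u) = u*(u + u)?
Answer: -293/2075355 ≈ -0.00014118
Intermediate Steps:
z(u) = 2*u² (z(u) = u*(2*u) = 2*u²)
v(R, S) = 2*S/(93 + R) (v(R, S) = (2*S)/(93 + R) = 2*S/(93 + R))
1/(-7083 + v(z(-10), -18)) = 1/(-7083 + 2*(-18)/(93 + 2*(-10)²)) = 1/(-7083 + 2*(-18)/(93 + 2*100)) = 1/(-7083 + 2*(-18)/(93 + 200)) = 1/(-7083 + 2*(-18)/293) = 1/(-7083 + 2*(-18)*(1/293)) = 1/(-7083 - 36/293) = 1/(-2075355/293) = -293/2075355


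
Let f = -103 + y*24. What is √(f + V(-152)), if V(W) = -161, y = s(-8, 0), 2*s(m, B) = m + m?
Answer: 2*I*√114 ≈ 21.354*I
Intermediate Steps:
s(m, B) = m (s(m, B) = (m + m)/2 = (2*m)/2 = m)
y = -8
f = -295 (f = -103 - 8*24 = -103 - 192 = -295)
√(f + V(-152)) = √(-295 - 161) = √(-456) = 2*I*√114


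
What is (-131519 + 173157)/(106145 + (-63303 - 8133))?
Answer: 41638/34709 ≈ 1.1996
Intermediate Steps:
(-131519 + 173157)/(106145 + (-63303 - 8133)) = 41638/(106145 - 71436) = 41638/34709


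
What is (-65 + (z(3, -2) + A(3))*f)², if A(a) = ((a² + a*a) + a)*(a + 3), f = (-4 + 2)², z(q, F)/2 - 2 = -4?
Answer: 178929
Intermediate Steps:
z(q, F) = -4 (z(q, F) = 4 + 2*(-4) = 4 - 8 = -4)
f = 4 (f = (-2)² = 4)
A(a) = (3 + a)*(a + 2*a²) (A(a) = ((a² + a²) + a)*(3 + a) = (2*a² + a)*(3 + a) = (a + 2*a²)*(3 + a) = (3 + a)*(a + 2*a²))
(-65 + (z(3, -2) + A(3))*f)² = (-65 + (-4 + 3*(3 + 2*3² + 7*3))*4)² = (-65 + (-4 + 3*(3 + 2*9 + 21))*4)² = (-65 + (-4 + 3*(3 + 18 + 21))*4)² = (-65 + (-4 + 3*42)*4)² = (-65 + (-4 + 126)*4)² = (-65 + 122*4)² = (-65 + 488)² = 423² = 178929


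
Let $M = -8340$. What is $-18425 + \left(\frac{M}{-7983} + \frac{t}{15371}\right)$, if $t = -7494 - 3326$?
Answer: $- \frac{753609666815}{40902231} \approx -18425.0$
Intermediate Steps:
$t = -10820$
$-18425 + \left(\frac{M}{-7983} + \frac{t}{15371}\right) = -18425 - \left(- \frac{2780}{2661} + \frac{10820}{15371}\right) = -18425 - - \frac{13939360}{40902231} = -18425 + \left(\frac{2780}{2661} - \frac{10820}{15371}\right) = -18425 + \frac{13939360}{40902231} = - \frac{753609666815}{40902231}$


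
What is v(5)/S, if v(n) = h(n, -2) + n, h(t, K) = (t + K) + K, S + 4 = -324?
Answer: -3/164 ≈ -0.018293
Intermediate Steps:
S = -328 (S = -4 - 324 = -328)
h(t, K) = t + 2*K (h(t, K) = (K + t) + K = t + 2*K)
v(n) = -4 + 2*n (v(n) = (n + 2*(-2)) + n = (n - 4) + n = (-4 + n) + n = -4 + 2*n)
v(5)/S = (-4 + 2*5)/(-328) = (-4 + 10)*(-1/328) = 6*(-1/328) = -3/164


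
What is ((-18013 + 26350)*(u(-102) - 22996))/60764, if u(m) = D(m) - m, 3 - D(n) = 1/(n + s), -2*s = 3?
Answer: -13168110865/4192716 ≈ -3140.7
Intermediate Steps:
s = -3/2 (s = -½*3 = -3/2 ≈ -1.5000)
D(n) = 3 - 1/(-3/2 + n) (D(n) = 3 - 1/(n - 3/2) = 3 - 1/(-3/2 + n))
u(m) = -m + (-11 + 6*m)/(-3 + 2*m) (u(m) = (-11 + 6*m)/(-3 + 2*m) - m = -m + (-11 + 6*m)/(-3 + 2*m))
((-18013 + 26350)*(u(-102) - 22996))/60764 = ((-18013 + 26350)*((-11 - 2*(-102)² + 9*(-102))/(-3 + 2*(-102)) - 22996))/60764 = (8337*((-11 - 2*10404 - 918)/(-3 - 204) - 22996))*(1/60764) = (8337*((-11 - 20808 - 918)/(-207) - 22996))*(1/60764) = (8337*(-1/207*(-21737) - 22996))*(1/60764) = (8337*(21737/207 - 22996))*(1/60764) = (8337*(-4738435/207))*(1/60764) = -13168110865/69*1/60764 = -13168110865/4192716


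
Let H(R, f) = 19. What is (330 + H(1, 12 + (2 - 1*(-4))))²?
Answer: 121801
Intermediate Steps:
(330 + H(1, 12 + (2 - 1*(-4))))² = (330 + 19)² = 349² = 121801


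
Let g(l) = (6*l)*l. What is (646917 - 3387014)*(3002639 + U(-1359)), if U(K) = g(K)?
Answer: -38591320640725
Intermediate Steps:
g(l) = 6*l²
U(K) = 6*K²
(646917 - 3387014)*(3002639 + U(-1359)) = (646917 - 3387014)*(3002639 + 6*(-1359)²) = -2740097*(3002639 + 6*1846881) = -2740097*(3002639 + 11081286) = -2740097*14083925 = -38591320640725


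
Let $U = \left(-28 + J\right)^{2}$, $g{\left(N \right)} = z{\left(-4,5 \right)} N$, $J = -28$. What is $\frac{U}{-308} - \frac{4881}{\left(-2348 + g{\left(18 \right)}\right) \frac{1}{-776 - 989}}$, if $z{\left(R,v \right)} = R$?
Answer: $- \frac{1727921}{484} \approx -3570.1$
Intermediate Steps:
$g{\left(N \right)} = - 4 N$
$U = 3136$ ($U = \left(-28 - 28\right)^{2} = \left(-56\right)^{2} = 3136$)
$\frac{U}{-308} - \frac{4881}{\left(-2348 + g{\left(18 \right)}\right) \frac{1}{-776 - 989}} = \frac{3136}{-308} - \frac{4881}{\left(-2348 - 72\right) \frac{1}{-776 - 989}} = 3136 \left(- \frac{1}{308}\right) - \frac{4881}{\left(-2348 - 72\right) \frac{1}{-1765}} = - \frac{112}{11} - \frac{4881}{\left(-2420\right) \left(- \frac{1}{1765}\right)} = - \frac{112}{11} - \frac{4881}{\frac{484}{353}} = - \frac{112}{11} - \frac{1722993}{484} = - \frac{1727921}{484}$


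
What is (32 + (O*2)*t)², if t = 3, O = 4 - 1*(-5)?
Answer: 7396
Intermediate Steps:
O = 9 (O = 4 + 5 = 9)
(32 + (O*2)*t)² = (32 + (9*2)*3)² = (32 + 18*3)² = (32 + 54)² = 86² = 7396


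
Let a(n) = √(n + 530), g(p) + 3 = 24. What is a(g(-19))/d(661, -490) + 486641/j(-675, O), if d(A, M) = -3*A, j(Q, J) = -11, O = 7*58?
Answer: -486641/11 - √551/1983 ≈ -44240.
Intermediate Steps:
g(p) = 21 (g(p) = -3 + 24 = 21)
O = 406
a(n) = √(530 + n)
a(g(-19))/d(661, -490) + 486641/j(-675, O) = √(530 + 21)/((-3*661)) + 486641/(-11) = √551/(-1983) + 486641*(-1/11) = √551*(-1/1983) - 486641/11 = -√551/1983 - 486641/11 = -486641/11 - √551/1983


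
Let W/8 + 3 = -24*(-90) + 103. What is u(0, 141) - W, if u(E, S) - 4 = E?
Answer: -18076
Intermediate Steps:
W = 18080 (W = -24 + 8*(-24*(-90) + 103) = -24 + 8*(2160 + 103) = -24 + 8*2263 = -24 + 18104 = 18080)
u(E, S) = 4 + E
u(0, 141) - W = (4 + 0) - 1*18080 = 4 - 18080 = -18076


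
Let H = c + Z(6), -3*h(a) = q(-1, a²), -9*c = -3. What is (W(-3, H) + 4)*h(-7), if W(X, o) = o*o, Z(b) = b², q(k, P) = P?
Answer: -583933/27 ≈ -21627.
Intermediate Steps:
c = ⅓ (c = -⅑*(-3) = ⅓ ≈ 0.33333)
h(a) = -a²/3
H = 109/3 (H = ⅓ + 6² = ⅓ + 36 = 109/3 ≈ 36.333)
W(X, o) = o²
(W(-3, H) + 4)*h(-7) = ((109/3)² + 4)*(-⅓*(-7)²) = (11881/9 + 4)*(-⅓*49) = (11917/9)*(-49/3) = -583933/27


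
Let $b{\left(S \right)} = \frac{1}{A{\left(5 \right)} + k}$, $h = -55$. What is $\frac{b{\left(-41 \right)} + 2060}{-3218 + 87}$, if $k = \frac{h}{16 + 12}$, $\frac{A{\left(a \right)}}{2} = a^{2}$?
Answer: $- \frac{2770728}{4211195} \approx -0.65794$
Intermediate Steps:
$A{\left(a \right)} = 2 a^{2}$
$k = - \frac{55}{28}$ ($k = - \frac{55}{16 + 12} = - \frac{55}{28} \approx -1.9643$)
$b{\left(S \right)} = \frac{28}{1345}$ ($b{\left(S \right)} = \frac{1}{2 \cdot 5^{2} - \frac{55}{28}} = \frac{1}{2 \cdot 25 - \frac{55}{28}} = \frac{1}{50 - \frac{55}{28}} = \frac{1}{\frac{1345}{28}} = \frac{28}{1345}$)
$\frac{b{\left(-41 \right)} + 2060}{-3218 + 87} = \frac{\frac{28}{1345} + 2060}{-3218 + 87} = \frac{2770728}{1345 \left(-3131\right)} = \frac{2770728}{1345} \left(- \frac{1}{3131}\right) = - \frac{2770728}{4211195}$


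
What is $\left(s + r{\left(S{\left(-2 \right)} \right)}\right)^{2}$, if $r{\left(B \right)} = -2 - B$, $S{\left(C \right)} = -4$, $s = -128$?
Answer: $15876$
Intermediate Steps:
$\left(s + r{\left(S{\left(-2 \right)} \right)}\right)^{2} = \left(-128 - -2\right)^{2} = \left(-128 + \left(-2 + 4\right)\right)^{2} = \left(-128 + 2\right)^{2} = \left(-126\right)^{2} = 15876$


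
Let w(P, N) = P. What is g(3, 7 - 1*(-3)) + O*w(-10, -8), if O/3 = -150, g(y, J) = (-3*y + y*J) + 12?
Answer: 4533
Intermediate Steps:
g(y, J) = 12 - 3*y + J*y (g(y, J) = (-3*y + J*y) + 12 = 12 - 3*y + J*y)
O = -450 (O = 3*(-150) = -450)
g(3, 7 - 1*(-3)) + O*w(-10, -8) = (12 - 3*3 + (7 - 1*(-3))*3) - 450*(-10) = (12 - 9 + (7 + 3)*3) + 4500 = (12 - 9 + 10*3) + 4500 = (12 - 9 + 30) + 4500 = 33 + 4500 = 4533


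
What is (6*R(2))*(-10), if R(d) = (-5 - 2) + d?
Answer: 300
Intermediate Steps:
R(d) = -7 + d
(6*R(2))*(-10) = (6*(-7 + 2))*(-10) = (6*(-5))*(-10) = -30*(-10) = 300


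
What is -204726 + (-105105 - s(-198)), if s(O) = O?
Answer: -309633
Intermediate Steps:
-204726 + (-105105 - s(-198)) = -204726 + (-105105 - 1*(-198)) = -204726 + (-105105 + 198) = -204726 - 104907 = -309633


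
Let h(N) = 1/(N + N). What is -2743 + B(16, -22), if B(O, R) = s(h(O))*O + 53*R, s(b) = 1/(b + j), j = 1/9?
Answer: -155661/41 ≈ -3796.6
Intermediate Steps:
j = ⅑ (j = 1*(⅑) = ⅑ ≈ 0.11111)
h(N) = 1/(2*N)
s(b) = 1/(⅑ + b) (s(b) = 1/(b + ⅑) = 1/(⅑ + b))
B(O, R) = 53*R + 9*O/(1 + 9/(2*O)) (B(O, R) = (9/(1 + 9*(1/(2*O))))*O + 53*R = (9/(1 + 9/(2*O)))*O + 53*R = 9*O/(1 + 9/(2*O)) + 53*R = 53*R + 9*O/(1 + 9/(2*O)))
-2743 + B(16, -22) = -2743 + (18*16² + 53*(-22)*(9 + 2*16))/(9 + 2*16) = -2743 + (18*256 + 53*(-22)*(9 + 32))/(9 + 32) = -2743 + (4608 + 53*(-22)*41)/41 = -2743 + (4608 - 47806)/41 = -2743 + (1/41)*(-43198) = -2743 - 43198/41 = -155661/41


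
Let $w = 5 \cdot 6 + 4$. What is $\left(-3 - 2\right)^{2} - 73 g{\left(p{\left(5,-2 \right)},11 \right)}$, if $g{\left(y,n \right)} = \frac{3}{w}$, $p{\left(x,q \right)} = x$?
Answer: $\frac{631}{34} \approx 18.559$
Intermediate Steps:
$w = 34$ ($w = 30 + 4 = 34$)
$g{\left(y,n \right)} = \frac{3}{34}$
$\left(-3 - 2\right)^{2} - 73 g{\left(p{\left(5,-2 \right)},11 \right)} = \left(-3 - 2\right)^{2} - \frac{219}{34} = \left(-5\right)^{2} - \frac{219}{34} = 25 - \frac{219}{34} = \frac{631}{34}$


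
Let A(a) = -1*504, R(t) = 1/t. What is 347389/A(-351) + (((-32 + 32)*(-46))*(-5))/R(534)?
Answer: -49627/72 ≈ -689.26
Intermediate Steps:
A(a) = -504
347389/A(-351) + (((-32 + 32)*(-46))*(-5))/R(534) = 347389/(-504) + (((-32 + 32)*(-46))*(-5))/(1/534) = 347389*(-1/504) + ((0*(-46))*(-5))/(1/534) = -49627/72 + (0*(-5))*534 = -49627/72 + 0*534 = -49627/72 + 0 = -49627/72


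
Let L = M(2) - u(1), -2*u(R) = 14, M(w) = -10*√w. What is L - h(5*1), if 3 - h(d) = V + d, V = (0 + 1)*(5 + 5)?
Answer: 19 - 10*√2 ≈ 4.8579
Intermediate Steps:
u(R) = -7 (u(R) = -½*14 = -7)
V = 10 (V = 1*10 = 10)
h(d) = -7 - d (h(d) = 3 - (10 + d) = 3 + (-10 - d) = -7 - d)
L = 7 - 10*√2 (L = -10*√2 - 1*(-7) = -10*√2 + 7 = 7 - 10*√2 ≈ -7.1421)
L - h(5*1) = (7 - 10*√2) - (-7 - 5) = (7 - 10*√2) - 1*(-12) = (7 - 10*√2) + 12 = 19 - 10*√2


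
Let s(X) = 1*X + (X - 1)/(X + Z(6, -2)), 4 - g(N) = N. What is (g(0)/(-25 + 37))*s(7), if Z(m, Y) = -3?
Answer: 17/6 ≈ 2.8333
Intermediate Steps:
g(N) = 4 - N
s(X) = X + (-1 + X)/(-3 + X) (s(X) = 1*X + (X - 1)/(X - 3) = X + (-1 + X)/(-3 + X))
(g(0)/(-25 + 37))*s(7) = ((4 - 1*0)/(-25 + 37))*((-1 + 7² - 2*7)/(-3 + 7)) = ((4 + 0)/12)*((-1 + 49 - 14)/4) = (4*(1/12))*((¼)*34) = (⅓)*(17/2) = 17/6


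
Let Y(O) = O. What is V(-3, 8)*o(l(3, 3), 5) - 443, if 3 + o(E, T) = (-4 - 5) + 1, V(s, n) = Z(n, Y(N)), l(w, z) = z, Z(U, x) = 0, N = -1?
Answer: -443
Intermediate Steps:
V(s, n) = 0
o(E, T) = -11 (o(E, T) = -3 + ((-4 - 5) + 1) = -3 + (-9 + 1) = -3 - 8 = -11)
V(-3, 8)*o(l(3, 3), 5) - 443 = 0*(-11) - 443 = 0 - 443 = -443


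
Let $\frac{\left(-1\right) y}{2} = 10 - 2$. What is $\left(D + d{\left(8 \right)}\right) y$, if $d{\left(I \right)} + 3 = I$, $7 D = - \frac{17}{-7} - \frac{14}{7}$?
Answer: $- \frac{3968}{49} \approx -80.98$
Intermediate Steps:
$D = \frac{3}{49}$ ($D = \frac{- \frac{17}{-7} - \frac{14}{7}}{7} = \frac{\left(-17\right) \left(- \frac{1}{7}\right) - 2}{7} = \frac{\frac{17}{7} - 2}{7} = \frac{1}{7} \cdot \frac{3}{7} = \frac{3}{49} \approx 0.061224$)
$d{\left(I \right)} = -3 + I$
$y = -16$ ($y = - 2 \left(10 - 2\right) = \left(-2\right) 8 = -16$)
$\left(D + d{\left(8 \right)}\right) y = \left(\frac{3}{49} + \left(-3 + 8\right)\right) \left(-16\right) = \left(\frac{3}{49} + 5\right) \left(-16\right) = \frac{248}{49} \left(-16\right) = - \frac{3968}{49}$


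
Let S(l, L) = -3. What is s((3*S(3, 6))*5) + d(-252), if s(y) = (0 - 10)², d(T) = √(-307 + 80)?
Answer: 100 + I*√227 ≈ 100.0 + 15.067*I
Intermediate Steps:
d(T) = I*√227 (d(T) = √(-227) = I*√227)
s(y) = 100 (s(y) = (-10)² = 100)
s((3*S(3, 6))*5) + d(-252) = 100 + I*√227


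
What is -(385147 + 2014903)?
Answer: -2400050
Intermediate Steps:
-(385147 + 2014903) = -1*2400050 = -2400050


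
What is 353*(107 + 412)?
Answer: 183207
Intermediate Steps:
353*(107 + 412) = 353*519 = 183207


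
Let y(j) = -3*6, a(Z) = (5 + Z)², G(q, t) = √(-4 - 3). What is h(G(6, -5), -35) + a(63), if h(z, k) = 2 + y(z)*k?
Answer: 5256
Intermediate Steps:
G(q, t) = I*√7 (G(q, t) = √(-7) = I*√7)
y(j) = -18
h(z, k) = 2 - 18*k
h(G(6, -5), -35) + a(63) = (2 - 18*(-35)) + (5 + 63)² = (2 + 630) + 68² = 632 + 4624 = 5256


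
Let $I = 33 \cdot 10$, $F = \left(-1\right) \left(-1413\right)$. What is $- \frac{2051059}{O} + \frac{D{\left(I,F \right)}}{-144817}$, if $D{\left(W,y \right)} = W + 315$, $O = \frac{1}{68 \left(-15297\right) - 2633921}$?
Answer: $\frac{1091316400260532106}{144817} \approx 7.5358 \cdot 10^{12}$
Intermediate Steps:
$F = 1413$
$I = 330$
$O = - \frac{1}{3674117}$ ($O = \frac{1}{-1040196 - 2633921} = \frac{1}{-3674117} = - \frac{1}{3674117} \approx -2.7217 \cdot 10^{-7}$)
$D{\left(W,y \right)} = 315 + W$
$- \frac{2051059}{O} + \frac{D{\left(I,F \right)}}{-144817} = - \frac{2051059}{- \frac{1}{3674117}} + \frac{315 + 330}{-144817} = \left(-2051059\right) \left(-3674117\right) + 645 \left(- \frac{1}{144817}\right) = 7535830739903 - \frac{645}{144817} = \frac{1091316400260532106}{144817}$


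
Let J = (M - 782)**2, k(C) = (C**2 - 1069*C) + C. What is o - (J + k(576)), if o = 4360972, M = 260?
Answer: 4371880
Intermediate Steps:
k(C) = C**2 - 1068*C
J = 272484 (J = (260 - 782)**2 = (-522)**2 = 272484)
o - (J + k(576)) = 4360972 - (272484 + 576*(-1068 + 576)) = 4360972 - (272484 + 576*(-492)) = 4360972 - (272484 - 283392) = 4360972 - 1*(-10908) = 4360972 + 10908 = 4371880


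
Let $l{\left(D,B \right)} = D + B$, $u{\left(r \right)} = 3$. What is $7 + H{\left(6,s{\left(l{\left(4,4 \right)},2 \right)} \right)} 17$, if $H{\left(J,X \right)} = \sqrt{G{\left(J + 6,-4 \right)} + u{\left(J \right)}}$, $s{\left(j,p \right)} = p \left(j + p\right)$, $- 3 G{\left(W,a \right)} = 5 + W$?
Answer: $7 + \frac{34 i \sqrt{6}}{3} \approx 7.0 + 27.761 i$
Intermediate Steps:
$G{\left(W,a \right)} = - \frac{5}{3} - \frac{W}{3}$ ($G{\left(W,a \right)} = - \frac{5 + W}{3} = - \frac{5}{3} - \frac{W}{3}$)
$l{\left(D,B \right)} = B + D$
$H{\left(J,X \right)} = \sqrt{- \frac{2}{3} - \frac{J}{3}}$ ($H{\left(J,X \right)} = \sqrt{\left(- \frac{5}{3} - \frac{J + 6}{3}\right) + 3} = \sqrt{\left(- \frac{5}{3} - \frac{6 + J}{3}\right) + 3} = \sqrt{\left(- \frac{5}{3} - \left(2 + \frac{J}{3}\right)\right) + 3} = \sqrt{\left(- \frac{11}{3} - \frac{J}{3}\right) + 3} = \sqrt{- \frac{2}{3} - \frac{J}{3}}$)
$7 + H{\left(6,s{\left(l{\left(4,4 \right)},2 \right)} \right)} 17 = 7 + \frac{\sqrt{-6 - 18}}{3} \cdot 17 = 7 + \frac{\sqrt{-24}}{3} \cdot 17 = 7 + \frac{2 i \sqrt{6}}{3} \cdot 17 = 7 + \frac{34 i \sqrt{6}}{3}$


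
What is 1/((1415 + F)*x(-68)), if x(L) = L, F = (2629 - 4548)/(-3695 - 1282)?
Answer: -4977/479017432 ≈ -1.0390e-5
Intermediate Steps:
F = 1919/4977 (F = -1919/(-4977) = -1919*(-1/4977) = 1919/4977 ≈ 0.38557)
1/((1415 + F)*x(-68)) = 1/((1415 + 1919/4977)*(-68)) = -1/68/(7044374/4977) = (4977/7044374)*(-1/68) = -4977/479017432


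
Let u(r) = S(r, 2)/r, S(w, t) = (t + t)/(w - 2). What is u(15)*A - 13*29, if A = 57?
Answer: -24429/65 ≈ -375.83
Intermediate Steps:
S(w, t) = 2*t/(-2 + w) (S(w, t) = (2*t)/(-2 + w) = 2*t/(-2 + w))
u(r) = 4/(r*(-2 + r)) (u(r) = (2*2/(-2 + r))/r = (4/(-2 + r))/r = 4/(r*(-2 + r)))
u(15)*A - 13*29 = (4/(15*(-2 + 15)))*57 - 13*29 = (4*(1/15)/13)*57 - 377 = (4*(1/15)*(1/13))*57 - 377 = (4/195)*57 - 377 = 76/65 - 377 = -24429/65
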